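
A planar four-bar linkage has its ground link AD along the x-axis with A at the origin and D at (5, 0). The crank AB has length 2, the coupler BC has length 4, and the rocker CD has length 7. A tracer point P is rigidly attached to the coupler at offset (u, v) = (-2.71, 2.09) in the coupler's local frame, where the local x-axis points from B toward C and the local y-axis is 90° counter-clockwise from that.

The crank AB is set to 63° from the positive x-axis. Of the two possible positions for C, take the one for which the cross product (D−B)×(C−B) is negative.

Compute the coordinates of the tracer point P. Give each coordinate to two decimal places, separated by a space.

4.30 2.22

A=(0,0), D=(5.00,0)
B = A + 2.00·(cos63°, sin63°) = (0.9080, 1.7820)
|BD| = 4.4632
circle(B,4.00) ∩ circle(D,7.00): a=-1.4653, h=3.7220
  candidates: C₊=(1.0506,5.7795) cross=16.612; C₋=(-1.9215,-1.0454) cross=-16.612
  mode - wants cross < 0 → take C=(-1.9215,-1.0454) (cross=-16.612)
ex = (C−B)/|BC| = (-0.7074,-0.7068); ey = (0.7068,-0.7074)
P = B + -2.71·ex + 2.09·ey = (4.3023,2.2191)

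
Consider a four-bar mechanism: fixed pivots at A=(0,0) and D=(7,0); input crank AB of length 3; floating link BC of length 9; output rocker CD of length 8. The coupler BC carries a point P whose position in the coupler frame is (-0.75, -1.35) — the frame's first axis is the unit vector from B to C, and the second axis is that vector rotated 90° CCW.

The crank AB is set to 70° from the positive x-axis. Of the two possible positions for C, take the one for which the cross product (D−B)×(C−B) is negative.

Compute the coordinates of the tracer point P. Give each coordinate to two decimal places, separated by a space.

A=(0,0), D=(7.00,0)
B = A + 3.00·(cos70°, sin70°) = (1.0261, 2.8191)
|BD| = 6.6057
circle(B,9.00) ∩ circle(D,8.00): a=4.5896, h=7.7418
  candidates: C₊=(8.4807,7.8618) cross=51.140; C₋=(1.8728,-6.1410) cross=-51.140
  mode - wants cross < 0 → take C=(1.8728,-6.1410) (cross=-51.140)
ex = (C−B)/|BC| = (0.0941,-0.9956); ey = (0.9956,0.0941)
P = B + -0.75·ex + -1.35·ey = (-0.3885,3.4387)

-0.39 3.44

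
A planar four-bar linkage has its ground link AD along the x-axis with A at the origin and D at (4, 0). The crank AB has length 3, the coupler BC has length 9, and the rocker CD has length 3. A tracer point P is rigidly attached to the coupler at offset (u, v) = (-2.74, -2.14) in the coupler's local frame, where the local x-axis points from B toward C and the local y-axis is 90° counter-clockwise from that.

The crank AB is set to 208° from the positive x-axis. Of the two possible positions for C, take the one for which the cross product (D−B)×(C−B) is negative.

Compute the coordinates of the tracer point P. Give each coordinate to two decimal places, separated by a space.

-5.50 -3.40

A=(0,0), D=(4.00,0)
B = A + 3.00·(cos208°, sin208°) = (-2.6488, -1.4084)
|BD| = 6.7964
circle(B,9.00) ∩ circle(D,3.00): a=8.6951, h=2.3227
  candidates: C₊=(5.3762,2.6657) cross=15.786; C₋=(6.3389,-1.8788) cross=-15.786
  mode - wants cross < 0 → take C=(6.3389,-1.8788) (cross=-15.786)
ex = (C−B)/|BC| = (0.9986,-0.0523); ey = (0.0523,0.9986)
P = B + -2.74·ex + -2.14·ey = (-5.4969,-3.4023)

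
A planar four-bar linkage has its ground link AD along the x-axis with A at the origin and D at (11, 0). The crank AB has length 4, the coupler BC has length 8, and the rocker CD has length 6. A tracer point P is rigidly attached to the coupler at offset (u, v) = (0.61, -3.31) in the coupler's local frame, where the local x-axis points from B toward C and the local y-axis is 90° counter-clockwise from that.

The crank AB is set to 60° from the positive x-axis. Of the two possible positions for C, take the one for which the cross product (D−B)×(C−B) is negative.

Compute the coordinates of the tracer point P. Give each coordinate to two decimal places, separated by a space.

-0.54 1.25

A=(0,0), D=(11.00,0)
B = A + 4.00·(cos60°, sin60°) = (2.0000, 3.4641)
|BD| = 9.6437
circle(B,8.00) ∩ circle(D,6.00): a=6.2736, h=4.9641
  candidates: C₊=(9.6380,5.8434) cross=47.872; C₋=(6.0717,-3.4222) cross=-47.872
  mode - wants cross < 0 → take C=(6.0717,-3.4222) (cross=-47.872)
ex = (C−B)/|BC| = (0.5090,-0.8608); ey = (0.8608,0.5090)
P = B + 0.61·ex + -3.31·ey = (-0.5388,1.2544)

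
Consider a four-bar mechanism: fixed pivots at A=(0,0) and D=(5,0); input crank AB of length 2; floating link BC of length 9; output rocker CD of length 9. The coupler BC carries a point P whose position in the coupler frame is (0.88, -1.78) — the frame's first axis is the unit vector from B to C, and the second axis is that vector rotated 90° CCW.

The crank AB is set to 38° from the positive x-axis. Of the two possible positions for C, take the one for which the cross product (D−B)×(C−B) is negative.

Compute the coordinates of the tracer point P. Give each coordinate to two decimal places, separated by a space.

-0.31 0.61

A=(0,0), D=(5.00,0)
B = A + 2.00·(cos38°, sin38°) = (1.5760, 1.2313)
|BD| = 3.6387
circle(B,9.00) ∩ circle(D,9.00): a=1.8193, h=8.8142
  candidates: C₊=(6.2707,8.9098) cross=32.072; C₋=(0.3053,-7.6785) cross=-32.072
  mode - wants cross < 0 → take C=(0.3053,-7.6785) (cross=-32.072)
ex = (C−B)/|BC| = (-0.1412,-0.9900); ey = (0.9900,-0.1412)
P = B + 0.88·ex + -1.78·ey = (-0.3104,0.6115)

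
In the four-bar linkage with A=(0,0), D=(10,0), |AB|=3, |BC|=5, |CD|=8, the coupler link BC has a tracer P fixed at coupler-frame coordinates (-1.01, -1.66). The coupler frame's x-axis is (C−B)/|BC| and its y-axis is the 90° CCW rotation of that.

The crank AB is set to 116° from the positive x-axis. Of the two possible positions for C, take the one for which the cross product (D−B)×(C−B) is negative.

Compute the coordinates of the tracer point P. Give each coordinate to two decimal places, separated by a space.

A=(0,0), D=(10.00,0)
B = A + 3.00·(cos116°, sin116°) = (-1.3151, 2.6964)
|BD| = 11.6320
circle(B,5.00) ∩ circle(D,8.00): a=4.1396, h=2.8043
  candidates: C₊=(3.3617,4.4647) cross=32.619; C₋=(2.0616,-0.9911) cross=-32.619
  mode - wants cross < 0 → take C=(2.0616,-0.9911) (cross=-32.619)
ex = (C−B)/|BC| = (0.6753,-0.7375); ey = (0.7375,0.6753)
P = B + -1.01·ex + -1.66·ey = (-3.2215,2.3202)

-3.22 2.32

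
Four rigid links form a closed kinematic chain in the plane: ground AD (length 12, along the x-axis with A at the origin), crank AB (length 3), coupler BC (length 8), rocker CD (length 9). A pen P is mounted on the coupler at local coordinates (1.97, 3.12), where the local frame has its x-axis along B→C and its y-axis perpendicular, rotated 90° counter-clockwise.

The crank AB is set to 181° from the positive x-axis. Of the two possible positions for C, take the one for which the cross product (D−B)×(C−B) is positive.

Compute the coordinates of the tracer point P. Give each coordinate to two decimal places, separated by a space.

-2.86 3.63

A=(0,0), D=(12.00,0)
B = A + 3.00·(cos181°, sin181°) = (-2.9995, -0.0524)
|BD| = 14.9996
circle(B,8.00) ∩ circle(D,9.00): a=6.9331, h=3.9914
  candidates: C₊=(3.9196,3.9633) cross=59.870; C₋=(3.9475,-4.0196) cross=-59.870
  mode + wants cross > 0 → take C=(3.9196,3.9633) (cross=59.870)
ex = (C−B)/|BC| = (0.8649,0.5020); ey = (-0.5020,0.8649)
P = B + 1.97·ex + 3.12·ey = (-2.8618,3.6350)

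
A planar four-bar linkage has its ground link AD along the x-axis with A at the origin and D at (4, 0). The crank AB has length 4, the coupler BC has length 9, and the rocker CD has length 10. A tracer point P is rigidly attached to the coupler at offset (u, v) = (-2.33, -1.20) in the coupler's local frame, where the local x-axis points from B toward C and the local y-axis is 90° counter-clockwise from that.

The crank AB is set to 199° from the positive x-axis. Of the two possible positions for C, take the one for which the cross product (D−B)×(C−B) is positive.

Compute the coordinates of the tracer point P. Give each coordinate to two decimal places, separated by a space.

-2.93 -3.78

A=(0,0), D=(4.00,0)
B = A + 4.00·(cos199°, sin199°) = (-3.7821, -1.3023)
|BD| = 7.8903
circle(B,9.00) ∩ circle(D,10.00): a=2.7411, h=8.5724
  candidates: C₊=(-2.4934,7.6050) cross=67.639; C₋=(0.3363,-9.3047) cross=-67.639
  mode + wants cross > 0 → take C=(-2.4934,7.6050) (cross=67.639)
ex = (C−B)/|BC| = (0.1432,0.9897); ey = (-0.9897,0.1432)
P = B + -2.33·ex + -1.20·ey = (-2.9281,-3.7801)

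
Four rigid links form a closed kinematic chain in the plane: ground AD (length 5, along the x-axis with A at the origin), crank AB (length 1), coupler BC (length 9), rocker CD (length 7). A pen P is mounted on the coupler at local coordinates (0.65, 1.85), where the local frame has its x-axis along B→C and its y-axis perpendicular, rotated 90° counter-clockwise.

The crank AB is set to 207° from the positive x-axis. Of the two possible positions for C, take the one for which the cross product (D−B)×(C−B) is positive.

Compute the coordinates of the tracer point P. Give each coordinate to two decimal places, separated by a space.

A=(0,0), D=(5.00,0)
B = A + 1.00·(cos207°, sin207°) = (-0.8910, -0.4540)
|BD| = 5.9085
circle(B,9.00) ∩ circle(D,7.00): a=5.6622, h=6.9957
  candidates: C₊=(4.2169,6.9561) cross=41.334; C₋=(5.2920,-6.9939) cross=-41.334
  mode + wants cross > 0 → take C=(4.2169,6.9561) (cross=41.334)
ex = (C−B)/|BC| = (0.5675,0.8233); ey = (-0.8233,0.5675)
P = B + 0.65·ex + 1.85·ey = (-2.0453,1.1311)

-2.05 1.13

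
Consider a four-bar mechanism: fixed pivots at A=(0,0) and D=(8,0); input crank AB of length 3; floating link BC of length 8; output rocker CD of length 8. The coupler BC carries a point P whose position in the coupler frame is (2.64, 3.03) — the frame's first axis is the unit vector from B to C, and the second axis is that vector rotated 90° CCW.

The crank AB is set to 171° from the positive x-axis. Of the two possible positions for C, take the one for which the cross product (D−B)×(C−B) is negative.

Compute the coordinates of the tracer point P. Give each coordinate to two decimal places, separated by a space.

A=(0,0), D=(8.00,0)
B = A + 3.00·(cos171°, sin171°) = (-2.9631, 0.4693)
|BD| = 10.9731
circle(B,8.00) ∩ circle(D,8.00): a=5.4866, h=5.8222
  candidates: C₊=(2.7675,6.0515) cross=63.887; C₋=(2.2695,-5.5822) cross=-63.887
  mode - wants cross < 0 → take C=(2.2695,-5.5822) (cross=-63.887)
ex = (C−B)/|BC| = (0.6541,-0.7564); ey = (0.7564,0.6541)
P = B + 2.64·ex + 3.03·ey = (1.0557,0.4541)

1.06 0.45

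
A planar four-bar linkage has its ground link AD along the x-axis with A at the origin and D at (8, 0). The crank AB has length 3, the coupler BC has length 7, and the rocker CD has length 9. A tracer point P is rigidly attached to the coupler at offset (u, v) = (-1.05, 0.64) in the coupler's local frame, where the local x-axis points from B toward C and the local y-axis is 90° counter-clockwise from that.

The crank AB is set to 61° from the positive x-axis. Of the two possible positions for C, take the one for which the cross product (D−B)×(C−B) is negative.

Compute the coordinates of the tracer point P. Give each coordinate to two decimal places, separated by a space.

2.29 3.53

A=(0,0), D=(8.00,0)
B = A + 3.00·(cos61°, sin61°) = (1.4544, 2.6239)
|BD| = 7.0519
circle(B,7.00) ∩ circle(D,9.00): a=1.2570, h=6.8862
  candidates: C₊=(5.1834,8.5479) cross=48.561; C₋=(0.0590,-4.2356) cross=-48.561
  mode - wants cross < 0 → take C=(0.0590,-4.2356) (cross=-48.561)
ex = (C−B)/|BC| = (-0.1993,-0.9799); ey = (0.9799,-0.1993)
P = B + -1.05·ex + 0.64·ey = (2.2909,3.5252)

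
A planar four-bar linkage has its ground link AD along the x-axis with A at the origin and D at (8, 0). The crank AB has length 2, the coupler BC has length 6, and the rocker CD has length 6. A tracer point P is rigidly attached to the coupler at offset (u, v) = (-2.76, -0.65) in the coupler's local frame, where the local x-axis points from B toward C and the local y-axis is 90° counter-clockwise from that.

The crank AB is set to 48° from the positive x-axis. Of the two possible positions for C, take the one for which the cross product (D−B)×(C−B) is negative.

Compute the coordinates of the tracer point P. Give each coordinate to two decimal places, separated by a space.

A=(0,0), D=(8.00,0)
B = A + 2.00·(cos48°, sin48°) = (1.3383, 1.4863)
|BD| = 6.8255
circle(B,6.00) ∩ circle(D,6.00): a=3.4128, h=4.9349
  candidates: C₊=(5.7437,5.5596) cross=33.683; C₋=(3.5945,-4.0733) cross=-33.683
  mode - wants cross < 0 → take C=(3.5945,-4.0733) (cross=-33.683)
ex = (C−B)/|BC| = (0.3760,-0.9266); ey = (0.9266,0.3760)
P = B + -2.76·ex + -0.65·ey = (-0.3019,3.7993)

-0.30 3.80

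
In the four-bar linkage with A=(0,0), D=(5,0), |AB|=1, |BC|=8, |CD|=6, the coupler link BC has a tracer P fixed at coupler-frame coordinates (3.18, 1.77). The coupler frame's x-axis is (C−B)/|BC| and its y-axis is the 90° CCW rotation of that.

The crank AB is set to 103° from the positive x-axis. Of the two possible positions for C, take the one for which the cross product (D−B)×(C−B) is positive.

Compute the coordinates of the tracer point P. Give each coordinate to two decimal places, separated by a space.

A=(0,0), D=(5.00,0)
B = A + 1.00·(cos103°, sin103°) = (-0.2250, 0.9744)
|BD| = 5.3150
circle(B,8.00) ∩ circle(D,6.00): a=5.2916, h=6.0000
  candidates: C₊=(6.0769,5.9026) cross=31.890; C₋=(3.8770,-5.8940) cross=-31.890
  mode + wants cross > 0 → take C=(6.0769,5.9026) (cross=31.890)
ex = (C−B)/|BC| = (0.7877,0.6160); ey = (-0.6160,0.7877)
P = B + 3.18·ex + 1.77·ey = (1.1897,4.3276)

1.19 4.33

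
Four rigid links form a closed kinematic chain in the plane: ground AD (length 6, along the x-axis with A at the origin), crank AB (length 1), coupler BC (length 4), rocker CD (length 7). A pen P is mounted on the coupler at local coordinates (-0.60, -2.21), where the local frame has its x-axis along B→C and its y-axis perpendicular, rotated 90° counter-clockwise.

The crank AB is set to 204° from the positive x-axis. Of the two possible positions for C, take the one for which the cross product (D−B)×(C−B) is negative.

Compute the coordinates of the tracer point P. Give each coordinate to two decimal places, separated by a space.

-3.20 -0.56

A=(0,0), D=(6.00,0)
B = A + 1.00·(cos204°, sin204°) = (-0.9135, -0.4067)
|BD| = 6.9255
circle(B,4.00) ∩ circle(D,7.00): a=1.0803, h=3.8514
  candidates: C₊=(-0.0614,3.5014) cross=26.673; C₋=(0.3910,-4.1880) cross=-26.673
  mode - wants cross < 0 → take C=(0.3910,-4.1880) (cross=-26.673)
ex = (C−B)/|BC| = (0.3261,-0.9453); ey = (0.9453,0.3261)
P = B + -0.60·ex + -2.21·ey = (-3.1984,-0.5603)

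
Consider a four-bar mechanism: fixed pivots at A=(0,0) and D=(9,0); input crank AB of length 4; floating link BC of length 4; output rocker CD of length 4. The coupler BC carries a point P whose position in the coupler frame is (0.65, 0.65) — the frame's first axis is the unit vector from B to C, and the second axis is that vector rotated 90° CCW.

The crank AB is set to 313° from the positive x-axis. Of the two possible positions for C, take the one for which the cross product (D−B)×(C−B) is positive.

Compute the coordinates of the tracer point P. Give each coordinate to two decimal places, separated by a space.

A=(0,0), D=(9.00,0)
B = A + 4.00·(cos313°, sin313°) = (2.7280, -2.9254)
|BD| = 6.9207
circle(B,4.00) ∩ circle(D,4.00): a=3.4604, h=2.0065
  candidates: C₊=(5.0158,0.3557) cross=13.886; C₋=(6.7121,-3.2811) cross=-13.886
  mode + wants cross > 0 → take C=(5.0158,0.3557) (cross=13.886)
ex = (C−B)/|BC| = (0.5720,0.8203); ey = (-0.8203,0.5720)
P = B + 0.65·ex + 0.65·ey = (2.5666,-2.0205)

2.57 -2.02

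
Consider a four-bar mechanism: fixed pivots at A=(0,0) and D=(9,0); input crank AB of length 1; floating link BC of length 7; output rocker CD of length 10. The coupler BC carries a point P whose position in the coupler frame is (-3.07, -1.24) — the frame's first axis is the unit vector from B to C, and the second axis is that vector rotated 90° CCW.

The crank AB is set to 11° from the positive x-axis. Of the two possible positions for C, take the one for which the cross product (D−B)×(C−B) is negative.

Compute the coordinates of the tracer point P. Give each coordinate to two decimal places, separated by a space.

A=(0,0), D=(9.00,0)
B = A + 1.00·(cos11°, sin11°) = (0.9816, 0.1908)
|BD| = 8.0206
circle(B,7.00) ∩ circle(D,10.00): a=0.8310, h=6.9505
  candidates: C₊=(1.9778,7.1196) cross=55.747; C₋=(1.6471,-6.7775) cross=-55.747
  mode - wants cross < 0 → take C=(1.6471,-6.7775) (cross=-55.747)
ex = (C−B)/|BC| = (0.0951,-0.9955); ey = (0.9955,0.0951)
P = B + -3.07·ex + -1.24·ey = (-0.5446,3.1290)

-0.54 3.13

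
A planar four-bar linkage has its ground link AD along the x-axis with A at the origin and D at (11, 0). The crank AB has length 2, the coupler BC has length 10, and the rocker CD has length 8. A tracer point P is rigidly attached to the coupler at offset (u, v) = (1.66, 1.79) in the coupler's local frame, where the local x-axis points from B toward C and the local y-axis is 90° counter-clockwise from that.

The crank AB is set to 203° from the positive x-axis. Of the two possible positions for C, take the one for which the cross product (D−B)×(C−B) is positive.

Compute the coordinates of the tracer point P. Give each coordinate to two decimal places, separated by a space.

-1.80 1.66

A=(0,0), D=(11.00,0)
B = A + 2.00·(cos203°, sin203°) = (-1.8410, -0.7815)
|BD| = 12.8648
circle(B,10.00) ∩ circle(D,8.00): a=7.8316, h=6.2183
  candidates: C₊=(5.5984,5.9010) cross=79.996; C₋=(6.3538,-6.5125) cross=-79.996
  mode + wants cross > 0 → take C=(5.5984,5.9010) (cross=79.996)
ex = (C−B)/|BC| = (0.7439,0.6683); ey = (-0.6683,0.7439)
P = B + 1.66·ex + 1.79·ey = (-1.8022,1.6595)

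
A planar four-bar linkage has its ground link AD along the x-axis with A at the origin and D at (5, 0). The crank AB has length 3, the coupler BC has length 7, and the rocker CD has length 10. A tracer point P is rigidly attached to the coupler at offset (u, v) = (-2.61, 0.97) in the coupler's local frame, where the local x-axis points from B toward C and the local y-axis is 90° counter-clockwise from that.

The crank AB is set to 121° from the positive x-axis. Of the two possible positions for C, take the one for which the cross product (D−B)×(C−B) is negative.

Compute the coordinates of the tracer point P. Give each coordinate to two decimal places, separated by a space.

0.34 4.62

A=(0,0), D=(5.00,0)
B = A + 3.00·(cos121°, sin121°) = (-1.5451, 2.5715)
|BD| = 7.0322
circle(B,7.00) ∩ circle(D,10.00): a=-0.1101, h=6.9991
  candidates: C₊=(0.9118,9.1262) cross=49.219; C₋=(-4.2070,-3.9026) cross=-49.219
  mode - wants cross < 0 → take C=(-4.2070,-3.9026) (cross=-49.219)
ex = (C−B)/|BC| = (-0.3803,-0.9249); ey = (0.9249,-0.3803)
P = B + -2.61·ex + 0.97·ey = (0.3445,4.6166)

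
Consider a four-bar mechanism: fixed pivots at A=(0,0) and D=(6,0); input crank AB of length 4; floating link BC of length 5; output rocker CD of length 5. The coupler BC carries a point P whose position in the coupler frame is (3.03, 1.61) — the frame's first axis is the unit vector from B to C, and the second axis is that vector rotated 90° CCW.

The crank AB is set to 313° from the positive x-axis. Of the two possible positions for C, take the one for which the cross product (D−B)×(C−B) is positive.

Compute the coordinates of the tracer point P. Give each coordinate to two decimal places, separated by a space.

A=(0,0), D=(6.00,0)
B = A + 4.00·(cos313°, sin313°) = (2.7280, -2.9254)
|BD| = 4.3891
circle(B,5.00) ∩ circle(D,5.00): a=2.1945, h=4.4927
  candidates: C₊=(1.3695,1.8865) cross=19.719; C₋=(7.3584,-4.8119) cross=-19.719
  mode + wants cross > 0 → take C=(1.3695,1.8865) (cross=19.719)
ex = (C−B)/|BC| = (-0.2717,0.9624); ey = (-0.9624,-0.2717)
P = B + 3.03·ex + 1.61·ey = (0.3553,-0.4468)

0.36 -0.45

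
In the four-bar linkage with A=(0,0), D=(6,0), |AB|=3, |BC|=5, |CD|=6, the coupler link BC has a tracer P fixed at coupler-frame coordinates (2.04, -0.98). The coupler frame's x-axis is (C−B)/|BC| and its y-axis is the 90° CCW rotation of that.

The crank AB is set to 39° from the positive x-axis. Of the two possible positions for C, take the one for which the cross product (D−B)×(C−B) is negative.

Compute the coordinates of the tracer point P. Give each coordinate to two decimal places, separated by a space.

0.75 0.27

A=(0,0), D=(6.00,0)
B = A + 3.00·(cos39°, sin39°) = (2.3314, 1.8880)
|BD| = 4.1259
circle(B,5.00) ∩ circle(D,6.00): a=0.7299, h=4.9464
  candidates: C₊=(5.2439,5.9522) cross=20.408; C₋=(0.7170,-2.8442) cross=-20.408
  mode - wants cross < 0 → take C=(0.7170,-2.8442) (cross=-20.408)
ex = (C−B)/|BC| = (-0.3229,-0.9464); ey = (0.9464,-0.3229)
P = B + 2.04·ex + -0.98·ey = (0.7452,0.2737)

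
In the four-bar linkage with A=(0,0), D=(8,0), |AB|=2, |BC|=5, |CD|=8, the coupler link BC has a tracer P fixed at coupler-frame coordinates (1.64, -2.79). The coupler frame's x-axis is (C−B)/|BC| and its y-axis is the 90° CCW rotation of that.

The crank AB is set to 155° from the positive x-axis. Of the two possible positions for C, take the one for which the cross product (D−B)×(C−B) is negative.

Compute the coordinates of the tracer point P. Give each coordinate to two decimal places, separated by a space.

A=(0,0), D=(8.00,0)
B = A + 2.00·(cos155°, sin155°) = (-1.8126, 0.8452)
|BD| = 9.8490
circle(B,5.00) ∩ circle(D,8.00): a=2.9446, h=4.0410
  candidates: C₊=(1.4679,4.6186) cross=39.799; C₋=(0.7743,-3.4335) cross=-39.799
  mode - wants cross < 0 → take C=(0.7743,-3.4335) (cross=-39.799)
ex = (C−B)/|BC| = (0.5174,-0.8558); ey = (0.8558,0.5174)
P = B + 1.64·ex + -2.79·ey = (-3.3517,-2.0017)

-3.35 -2.00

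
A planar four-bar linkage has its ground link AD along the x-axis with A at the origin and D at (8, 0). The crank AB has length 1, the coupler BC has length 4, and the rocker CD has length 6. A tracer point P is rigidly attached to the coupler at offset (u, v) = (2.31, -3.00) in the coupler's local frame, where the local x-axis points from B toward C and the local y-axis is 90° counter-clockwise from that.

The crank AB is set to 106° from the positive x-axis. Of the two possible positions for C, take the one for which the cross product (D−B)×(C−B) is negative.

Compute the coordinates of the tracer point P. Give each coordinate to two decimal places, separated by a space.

-1.01 -2.75

A=(0,0), D=(8.00,0)
B = A + 1.00·(cos106°, sin106°) = (-0.2756, 0.9613)
|BD| = 8.3313
circle(B,4.00) ∩ circle(D,6.00): a=2.9653, h=2.6845
  candidates: C₊=(2.9796,3.2857) cross=22.366; C₋=(2.3602,-2.0475) cross=-22.366
  mode - wants cross < 0 → take C=(2.3602,-2.0475) (cross=-22.366)
ex = (C−B)/|BC| = (0.6589,-0.7522); ey = (0.7522,0.6589)
P = B + 2.31·ex + -3.00·ey = (-1.0100,-2.7531)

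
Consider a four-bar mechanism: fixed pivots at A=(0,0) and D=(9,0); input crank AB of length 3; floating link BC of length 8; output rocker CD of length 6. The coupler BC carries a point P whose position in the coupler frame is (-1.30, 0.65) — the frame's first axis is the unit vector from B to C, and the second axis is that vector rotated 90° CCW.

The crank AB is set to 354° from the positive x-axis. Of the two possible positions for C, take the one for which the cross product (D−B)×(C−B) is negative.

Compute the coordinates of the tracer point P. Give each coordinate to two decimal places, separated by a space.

A=(0,0), D=(9.00,0)
B = A + 3.00·(cos354°, sin354°) = (2.9836, -0.3136)
|BD| = 6.0246
circle(B,8.00) ∩ circle(D,6.00): a=5.3361, h=5.9604
  candidates: C₊=(8.0022,5.9165) cross=35.909; C₋=(8.6227,-5.9881) cross=-35.909
  mode - wants cross < 0 → take C=(8.6227,-5.9881) (cross=-35.909)
ex = (C−B)/|BC| = (0.7049,-0.7093); ey = (0.7093,0.7049)
P = B + -1.30·ex + 0.65·ey = (2.5283,1.0667)

2.53 1.07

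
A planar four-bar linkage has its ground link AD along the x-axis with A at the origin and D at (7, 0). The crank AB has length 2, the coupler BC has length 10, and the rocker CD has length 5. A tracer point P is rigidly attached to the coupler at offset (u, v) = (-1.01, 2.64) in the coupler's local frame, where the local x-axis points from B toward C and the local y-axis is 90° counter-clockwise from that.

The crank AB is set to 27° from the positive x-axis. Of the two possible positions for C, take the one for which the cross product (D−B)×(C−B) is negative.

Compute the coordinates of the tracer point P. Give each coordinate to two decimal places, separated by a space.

A=(0,0), D=(7.00,0)
B = A + 2.00·(cos27°, sin27°) = (1.7820, 0.9080)
|BD| = 5.2964
circle(B,10.00) ∩ circle(D,5.00): a=9.7285, h=2.3144
  candidates: C₊=(11.7632,1.5204) cross=12.258; C₋=(10.9697,-3.0400) cross=-12.258
  mode - wants cross < 0 → take C=(10.9697,-3.0400) (cross=-12.258)
ex = (C−B)/|BC| = (0.9188,-0.3948); ey = (0.3948,0.9188)
P = B + -1.01·ex + 2.64·ey = (1.8963,3.7323)

1.90 3.73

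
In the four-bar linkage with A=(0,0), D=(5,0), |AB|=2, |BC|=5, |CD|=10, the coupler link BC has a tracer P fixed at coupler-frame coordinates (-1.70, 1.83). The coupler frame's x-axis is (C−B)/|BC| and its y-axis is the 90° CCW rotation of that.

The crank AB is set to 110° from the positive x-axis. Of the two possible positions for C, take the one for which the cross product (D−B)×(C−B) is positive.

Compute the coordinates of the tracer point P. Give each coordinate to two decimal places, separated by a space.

A=(0,0), D=(5.00,0)
B = A + 2.00·(cos110°, sin110°) = (-0.6840, 1.8794)
|BD| = 5.9867
circle(B,5.00) ∩ circle(D,10.00): a=-3.2706, h=3.7820
  candidates: C₊=(-2.6020,6.4969) cross=22.642; C₋=(-4.9765,-0.6847) cross=-22.642
  mode + wants cross > 0 → take C=(-2.6020,6.4969) (cross=22.642)
ex = (C−B)/|BC| = (-0.3836,0.9235); ey = (-0.9235,-0.3836)
P = B + -1.70·ex + 1.83·ey = (-1.7219,-0.3925)

-1.72 -0.39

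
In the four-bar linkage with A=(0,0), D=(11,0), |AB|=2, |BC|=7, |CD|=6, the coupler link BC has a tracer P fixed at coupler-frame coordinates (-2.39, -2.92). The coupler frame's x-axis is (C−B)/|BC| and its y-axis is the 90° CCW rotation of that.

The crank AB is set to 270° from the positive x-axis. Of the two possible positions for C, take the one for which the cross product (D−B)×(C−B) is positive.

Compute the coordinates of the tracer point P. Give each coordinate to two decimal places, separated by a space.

-0.06 -5.77

A=(0,0), D=(11.00,0)
B = A + 2.00·(cos270°, sin270°) = (-0.0000, -2.0000)
|BD| = 11.1803
circle(B,7.00) ∩ circle(D,6.00): a=6.1715, h=3.3033
  candidates: C₊=(5.4811,2.3540) cross=36.932; C₋=(6.6629,-4.1460) cross=-36.932
  mode + wants cross > 0 → take C=(5.4811,2.3540) (cross=36.932)
ex = (C−B)/|BC| = (0.7830,0.6220); ey = (-0.6220,0.7830)
P = B + -2.39·ex + -2.92·ey = (-0.0551,-5.7730)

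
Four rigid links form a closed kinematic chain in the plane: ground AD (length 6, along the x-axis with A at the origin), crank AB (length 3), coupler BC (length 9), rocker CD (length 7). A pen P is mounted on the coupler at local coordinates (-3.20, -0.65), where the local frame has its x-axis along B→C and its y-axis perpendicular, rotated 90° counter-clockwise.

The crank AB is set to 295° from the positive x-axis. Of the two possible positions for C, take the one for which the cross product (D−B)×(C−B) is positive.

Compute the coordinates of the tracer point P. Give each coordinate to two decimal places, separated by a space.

A=(0,0), D=(6.00,0)
B = A + 3.00·(cos295°, sin295°) = (1.2679, -2.7189)
|BD| = 5.4576
circle(B,9.00) ∩ circle(D,7.00): a=5.6605, h=6.9971
  candidates: C₊=(2.6900,6.1680) cross=38.187; C₋=(9.6617,-5.9659) cross=-38.187
  mode + wants cross > 0 → take C=(2.6900,6.1680) (cross=38.187)
ex = (C−B)/|BC| = (0.1580,0.9874); ey = (-0.9874,0.1580)
P = B + -3.20·ex + -0.65·ey = (1.4040,-5.9814)

1.40 -5.98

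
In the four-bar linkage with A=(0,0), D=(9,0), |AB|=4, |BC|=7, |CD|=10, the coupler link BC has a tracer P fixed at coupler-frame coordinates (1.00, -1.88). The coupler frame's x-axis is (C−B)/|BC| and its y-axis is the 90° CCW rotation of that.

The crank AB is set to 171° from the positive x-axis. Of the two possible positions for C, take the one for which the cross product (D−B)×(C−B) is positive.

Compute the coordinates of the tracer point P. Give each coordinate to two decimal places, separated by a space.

A=(0,0), D=(9.00,0)
B = A + 4.00·(cos171°, sin171°) = (-3.9508, 0.6257)
|BD| = 12.9659
circle(B,7.00) ∩ circle(D,10.00): a=4.5162, h=5.3482
  candidates: C₊=(0.8183,5.7498) cross=69.345; C₋=(0.3021,-4.9342) cross=-69.345
  mode + wants cross > 0 → take C=(0.8183,5.7498) (cross=69.345)
ex = (C−B)/|BC| = (0.6813,0.7320); ey = (-0.7320,0.6813)
P = B + 1.00·ex + -1.88·ey = (-1.8933,0.0769)

-1.89 0.08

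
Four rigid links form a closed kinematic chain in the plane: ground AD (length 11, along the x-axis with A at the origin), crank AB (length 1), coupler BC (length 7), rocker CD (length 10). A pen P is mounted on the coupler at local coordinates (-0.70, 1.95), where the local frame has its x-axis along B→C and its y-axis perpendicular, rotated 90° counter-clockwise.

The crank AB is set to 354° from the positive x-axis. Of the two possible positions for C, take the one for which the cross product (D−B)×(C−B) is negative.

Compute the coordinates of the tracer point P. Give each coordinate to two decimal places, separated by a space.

A=(0,0), D=(11.00,0)
B = A + 1.00·(cos354°, sin354°) = (0.9945, -0.1045)
|BD| = 10.0060
circle(B,7.00) ∩ circle(D,10.00): a=2.4545, h=6.5555
  candidates: C₊=(3.3805,6.4763) cross=65.595; C₋=(3.5174,-6.6341) cross=-65.595
  mode - wants cross < 0 → take C=(3.5174,-6.6341) (cross=-65.595)
ex = (C−B)/|BC| = (0.3604,-0.9328); ey = (0.9328,0.3604)
P = B + -0.70·ex + 1.95·ey = (2.5612,1.2512)

2.56 1.25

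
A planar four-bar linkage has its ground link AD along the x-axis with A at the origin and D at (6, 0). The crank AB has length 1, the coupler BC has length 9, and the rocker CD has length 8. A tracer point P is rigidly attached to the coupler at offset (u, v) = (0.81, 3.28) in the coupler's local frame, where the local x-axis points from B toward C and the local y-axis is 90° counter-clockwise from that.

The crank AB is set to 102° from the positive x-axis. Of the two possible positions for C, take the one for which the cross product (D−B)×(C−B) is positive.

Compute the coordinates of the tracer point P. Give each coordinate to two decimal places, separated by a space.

-2.25 3.67

A=(0,0), D=(6.00,0)
B = A + 1.00·(cos102°, sin102°) = (-0.2079, 0.9781)
|BD| = 6.2845
circle(B,9.00) ∩ circle(D,8.00): a=4.4948, h=7.7972
  candidates: C₊=(5.4457,7.9808) cross=49.002; C₋=(3.0185,-7.4237) cross=-49.002
  mode + wants cross > 0 → take C=(5.4457,7.9808) (cross=49.002)
ex = (C−B)/|BC| = (0.6282,0.7781); ey = (-0.7781,0.6282)
P = B + 0.81·ex + 3.28·ey = (-2.2512,3.6688)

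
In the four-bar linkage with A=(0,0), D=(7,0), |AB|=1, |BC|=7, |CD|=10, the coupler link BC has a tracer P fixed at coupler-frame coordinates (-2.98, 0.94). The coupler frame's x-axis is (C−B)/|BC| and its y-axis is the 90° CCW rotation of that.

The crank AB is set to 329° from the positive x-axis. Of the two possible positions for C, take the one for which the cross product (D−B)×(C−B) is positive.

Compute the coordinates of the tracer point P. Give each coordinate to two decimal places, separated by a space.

A=(0,0), D=(7.00,0)
B = A + 1.00·(cos329°, sin329°) = (0.8572, -0.5150)
|BD| = 6.1644
circle(B,7.00) ∩ circle(D,10.00): a=-1.0545, h=6.9201
  candidates: C₊=(-0.7718,6.2928) cross=42.658; C₋=(0.3846,-7.4991) cross=-42.658
  mode + wants cross > 0 → take C=(-0.7718,6.2928) (cross=42.658)
ex = (C−B)/|BC| = (-0.2327,0.9725); ey = (-0.9725,-0.2327)
P = B + -2.98·ex + 0.94·ey = (0.6364,-3.6320)

0.64 -3.63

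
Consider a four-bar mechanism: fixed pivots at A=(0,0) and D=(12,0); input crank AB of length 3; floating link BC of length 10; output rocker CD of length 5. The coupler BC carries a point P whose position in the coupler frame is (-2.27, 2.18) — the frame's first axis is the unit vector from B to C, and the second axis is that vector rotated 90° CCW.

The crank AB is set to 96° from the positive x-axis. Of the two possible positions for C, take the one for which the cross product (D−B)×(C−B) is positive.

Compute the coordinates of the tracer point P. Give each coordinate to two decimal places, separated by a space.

-2.87 4.83

A=(0,0), D=(12.00,0)
B = A + 3.00·(cos96°, sin96°) = (-0.3136, 2.9836)
|BD| = 12.6699
circle(B,10.00) ∩ circle(D,5.00): a=9.2947, h=3.6889
  candidates: C₊=(9.5884,4.3800) cross=46.738; C₋=(7.8511,-2.7904) cross=-46.738
  mode + wants cross > 0 → take C=(9.5884,4.3800) (cross=46.738)
ex = (C−B)/|BC| = (0.9902,0.1396); ey = (-0.1396,0.9902)
P = B + -2.27·ex + 2.18·ey = (-2.8658,4.8252)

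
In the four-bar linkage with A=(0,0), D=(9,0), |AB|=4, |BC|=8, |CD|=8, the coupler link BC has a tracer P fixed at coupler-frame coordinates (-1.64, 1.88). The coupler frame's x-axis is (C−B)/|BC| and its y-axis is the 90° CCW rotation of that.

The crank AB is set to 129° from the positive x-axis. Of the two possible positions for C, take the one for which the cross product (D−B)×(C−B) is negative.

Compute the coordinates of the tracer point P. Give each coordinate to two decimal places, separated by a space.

-1.84 5.51

A=(0,0), D=(9.00,0)
B = A + 4.00·(cos129°, sin129°) = (-2.5173, 3.1086)
|BD| = 11.9294
circle(B,8.00) ∩ circle(D,8.00): a=5.9647, h=5.3313
  candidates: C₊=(4.6306,6.7014) cross=63.599; C₋=(1.8521,-3.5928) cross=-63.599
  mode - wants cross < 0 → take C=(1.8521,-3.5928) (cross=-63.599)
ex = (C−B)/|BC| = (0.5462,-0.8377); ey = (0.8377,0.5462)
P = B + -1.64·ex + 1.88·ey = (-1.8382,5.5092)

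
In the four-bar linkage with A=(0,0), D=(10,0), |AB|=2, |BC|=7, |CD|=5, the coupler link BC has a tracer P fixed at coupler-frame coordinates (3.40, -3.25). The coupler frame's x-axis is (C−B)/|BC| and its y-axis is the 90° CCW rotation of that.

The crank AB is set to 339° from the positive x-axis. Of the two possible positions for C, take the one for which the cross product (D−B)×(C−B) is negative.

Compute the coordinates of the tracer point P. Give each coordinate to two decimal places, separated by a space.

2.99 -5.28

A=(0,0), D=(10.00,0)
B = A + 2.00·(cos339°, sin339°) = (1.8672, -0.7167)
|BD| = 8.1644
circle(B,7.00) ∩ circle(D,5.00): a=5.5520, h=4.2633
  candidates: C₊=(7.0234,4.0175) cross=34.807; C₋=(7.7720,-4.4761) cross=-34.807
  mode - wants cross < 0 → take C=(7.7720,-4.4761) (cross=-34.807)
ex = (C−B)/|BC| = (0.8435,-0.5371); ey = (0.5371,0.8435)
P = B + 3.40·ex + -3.25·ey = (2.9898,-5.2843)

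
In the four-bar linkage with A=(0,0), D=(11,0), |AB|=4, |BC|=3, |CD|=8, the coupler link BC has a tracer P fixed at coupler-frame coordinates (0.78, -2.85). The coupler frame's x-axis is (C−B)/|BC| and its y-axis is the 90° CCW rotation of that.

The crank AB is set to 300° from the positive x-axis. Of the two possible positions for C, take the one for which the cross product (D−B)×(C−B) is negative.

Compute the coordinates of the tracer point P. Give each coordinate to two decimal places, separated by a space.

A=(0,0), D=(11.00,0)
B = A + 4.00·(cos300°, sin300°) = (2.0000, -3.4641)
|BD| = 9.6437
circle(B,3.00) ∩ circle(D,8.00): a=1.9702, h=2.2624
  candidates: C₊=(3.0260,-0.6450) cross=21.817; C₋=(4.6514,-4.8677) cross=-21.817
  mode - wants cross < 0 → take C=(4.6514,-4.8677) (cross=-21.817)
ex = (C−B)/|BC| = (0.8838,-0.4679); ey = (0.4679,0.8838)
P = B + 0.78·ex + -2.85·ey = (1.3559,-6.3479)

1.36 -6.35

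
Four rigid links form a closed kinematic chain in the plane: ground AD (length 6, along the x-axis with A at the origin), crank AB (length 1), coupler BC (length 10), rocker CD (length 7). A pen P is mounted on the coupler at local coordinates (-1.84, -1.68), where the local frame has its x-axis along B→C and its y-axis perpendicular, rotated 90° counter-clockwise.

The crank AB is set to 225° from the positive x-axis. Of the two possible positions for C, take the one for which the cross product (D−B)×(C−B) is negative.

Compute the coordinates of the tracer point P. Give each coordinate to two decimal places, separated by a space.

-3.19 -0.88

A=(0,0), D=(6.00,0)
B = A + 1.00·(cos225°, sin225°) = (-0.7071, -0.7071)
|BD| = 6.7443
circle(B,10.00) ∩ circle(D,7.00): a=7.1531, h=6.9881
  candidates: C₊=(5.6739,6.9924) cross=47.129; C₋=(7.1393,-6.9067) cross=-47.129
  mode - wants cross < 0 → take C=(7.1393,-6.9067) (cross=-47.129)
ex = (C−B)/|BC| = (0.7846,-0.6200); ey = (0.6200,0.7846)
P = B + -1.84·ex + -1.68·ey = (-3.1924,-0.8846)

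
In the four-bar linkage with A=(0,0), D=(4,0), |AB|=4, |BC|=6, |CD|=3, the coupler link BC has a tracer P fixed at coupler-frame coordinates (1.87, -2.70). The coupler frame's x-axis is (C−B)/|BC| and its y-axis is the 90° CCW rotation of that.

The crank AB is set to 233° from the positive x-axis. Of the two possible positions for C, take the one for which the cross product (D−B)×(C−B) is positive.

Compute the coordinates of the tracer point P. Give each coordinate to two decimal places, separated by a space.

0.87 -3.45

A=(0,0), D=(4.00,0)
B = A + 4.00·(cos233°, sin233°) = (-2.4073, -3.1945)
|BD| = 7.1595
circle(B,6.00) ∩ circle(D,3.00): a=5.4654, h=2.4759
  candidates: C₊=(1.3791,1.4598) cross=17.726; C₋=(3.5886,-2.9717) cross=-17.726
  mode + wants cross > 0 → take C=(1.3791,1.4598) (cross=17.726)
ex = (C−B)/|BC| = (0.6311,0.7757); ey = (-0.7757,0.6311)
P = B + 1.87·ex + -2.70·ey = (0.8673,-3.4478)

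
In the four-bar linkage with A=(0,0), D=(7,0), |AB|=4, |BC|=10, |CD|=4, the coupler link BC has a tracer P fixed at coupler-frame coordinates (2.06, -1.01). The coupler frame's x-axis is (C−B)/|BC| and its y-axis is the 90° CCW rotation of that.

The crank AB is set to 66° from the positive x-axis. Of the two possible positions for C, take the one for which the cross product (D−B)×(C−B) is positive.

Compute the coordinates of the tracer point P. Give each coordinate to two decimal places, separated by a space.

3.20 1.99

A=(0,0), D=(7.00,0)
B = A + 4.00·(cos66°, sin66°) = (1.6269, 3.6542)
|BD| = 6.4979
circle(B,10.00) ∩ circle(D,4.00): a=9.7126, h=2.3803
  candidates: C₊=(10.9968,0.1604) cross=15.467; C₋=(8.3196,-3.7761) cross=-15.467
  mode + wants cross > 0 → take C=(10.9968,0.1604) (cross=15.467)
ex = (C−B)/|BC| = (0.9370,-0.3494); ey = (0.3494,0.9370)
P = B + 2.06·ex + -1.01·ey = (3.2043,1.9881)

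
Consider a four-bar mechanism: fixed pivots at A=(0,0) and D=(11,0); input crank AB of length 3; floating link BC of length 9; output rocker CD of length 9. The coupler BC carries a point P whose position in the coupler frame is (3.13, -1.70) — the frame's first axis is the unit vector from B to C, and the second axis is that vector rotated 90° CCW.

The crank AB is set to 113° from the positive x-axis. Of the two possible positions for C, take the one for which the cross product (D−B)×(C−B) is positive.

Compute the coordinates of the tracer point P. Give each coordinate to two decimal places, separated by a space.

A=(0,0), D=(11.00,0)
B = A + 3.00·(cos113°, sin113°) = (-1.1722, 2.7615)
|BD| = 12.4815
circle(B,9.00) ∩ circle(D,9.00): a=6.2408, h=6.4848
  candidates: C₊=(6.3487,7.7049) cross=80.940; C₋=(3.4791,-4.9434) cross=-80.940
  mode + wants cross > 0 → take C=(6.3487,7.7049) (cross=80.940)
ex = (C−B)/|BC| = (0.8357,0.5493); ey = (-0.5493,0.8357)
P = B + 3.13·ex + -1.70·ey = (2.3771,3.0601)

2.38 3.06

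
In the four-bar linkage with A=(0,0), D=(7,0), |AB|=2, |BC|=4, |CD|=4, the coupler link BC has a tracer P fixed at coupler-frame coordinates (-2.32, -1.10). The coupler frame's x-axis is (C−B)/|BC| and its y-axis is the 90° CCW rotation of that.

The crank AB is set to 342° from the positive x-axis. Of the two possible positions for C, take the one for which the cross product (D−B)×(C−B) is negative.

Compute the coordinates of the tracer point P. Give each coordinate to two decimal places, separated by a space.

A=(0,0), D=(7.00,0)
B = A + 2.00·(cos342°, sin342°) = (1.9021, -0.6180)
|BD| = 5.1352
circle(B,4.00) ∩ circle(D,4.00): a=2.5676, h=3.0671
  candidates: C₊=(4.0819,2.7358) cross=15.750; C₋=(4.8202,-3.3539) cross=-15.750
  mode - wants cross < 0 → take C=(4.8202,-3.3539) (cross=-15.750)
ex = (C−B)/|BC| = (0.7295,-0.6840); ey = (0.6840,0.7295)
P = B + -2.32·ex + -1.10·ey = (-0.5427,0.1663)

-0.54 0.17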